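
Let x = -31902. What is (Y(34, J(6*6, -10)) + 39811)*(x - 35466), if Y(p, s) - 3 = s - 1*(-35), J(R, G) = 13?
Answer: -2685423216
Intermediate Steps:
Y(p, s) = 38 + s (Y(p, s) = 3 + (s - 1*(-35)) = 3 + (s + 35) = 3 + (35 + s) = 38 + s)
(Y(34, J(6*6, -10)) + 39811)*(x - 35466) = ((38 + 13) + 39811)*(-31902 - 35466) = (51 + 39811)*(-67368) = 39862*(-67368) = -2685423216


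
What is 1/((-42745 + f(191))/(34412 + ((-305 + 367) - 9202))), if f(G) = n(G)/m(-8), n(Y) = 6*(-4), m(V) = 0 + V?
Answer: -12636/21371 ≈ -0.59127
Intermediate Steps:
m(V) = V
n(Y) = -24
f(G) = 3 (f(G) = -24/(-8) = -24*(-⅛) = 3)
1/((-42745 + f(191))/(34412 + ((-305 + 367) - 9202))) = 1/((-42745 + 3)/(34412 + ((-305 + 367) - 9202))) = 1/(-42742/(34412 + (62 - 9202))) = 1/(-42742/(34412 - 9140)) = 1/(-42742/25272) = 1/(-42742*1/25272) = 1/(-21371/12636) = -12636/21371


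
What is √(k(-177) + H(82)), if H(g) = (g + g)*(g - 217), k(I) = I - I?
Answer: 6*I*√615 ≈ 148.8*I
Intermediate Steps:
k(I) = 0
H(g) = 2*g*(-217 + g) (H(g) = (2*g)*(-217 + g) = 2*g*(-217 + g))
√(k(-177) + H(82)) = √(0 + 2*82*(-217 + 82)) = √(0 + 2*82*(-135)) = √(0 - 22140) = √(-22140) = 6*I*√615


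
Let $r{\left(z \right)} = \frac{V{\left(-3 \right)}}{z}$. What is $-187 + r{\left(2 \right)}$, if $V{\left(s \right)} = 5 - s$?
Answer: $-183$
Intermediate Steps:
$r{\left(z \right)} = \frac{8}{z}$ ($r{\left(z \right)} = \frac{5 - -3}{z} = \frac{5 + 3}{z} = \frac{8}{z}$)
$-187 + r{\left(2 \right)} = -187 + \frac{8}{2} = -187 + 8 \cdot \frac{1}{2} = -187 + 4 = -183$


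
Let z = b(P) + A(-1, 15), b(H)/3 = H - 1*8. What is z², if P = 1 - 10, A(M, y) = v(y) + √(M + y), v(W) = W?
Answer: (36 - √14)² ≈ 1040.6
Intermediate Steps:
A(M, y) = y + √(M + y)
P = -9
b(H) = -24 + 3*H (b(H) = 3*(H - 1*8) = 3*(H - 8) = 3*(-8 + H) = -24 + 3*H)
z = -36 + √14 (z = (-24 + 3*(-9)) + (15 + √(-1 + 15)) = (-24 - 27) + (15 + √14) = -51 + (15 + √14) = -36 + √14 ≈ -32.258)
z² = (-36 + √14)²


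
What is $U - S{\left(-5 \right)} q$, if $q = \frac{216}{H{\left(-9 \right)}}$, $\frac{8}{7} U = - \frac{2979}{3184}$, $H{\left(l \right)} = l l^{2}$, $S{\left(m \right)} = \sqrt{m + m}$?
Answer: $- \frac{20853}{25472} + \frac{8 i \sqrt{10}}{27} \approx -0.81866 + 0.93697 i$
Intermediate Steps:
$S{\left(m \right)} = \sqrt{2} \sqrt{m}$ ($S{\left(m \right)} = \sqrt{2 m} = \sqrt{2} \sqrt{m}$)
$H{\left(l \right)} = l^{3}$
$U = - \frac{20853}{25472}$ ($U = \frac{7 \left(- \frac{2979}{3184}\right)}{8} = \frac{7 \left(\left(-2979\right) \frac{1}{3184}\right)}{8} = \frac{7}{8} \left(- \frac{2979}{3184}\right) = - \frac{20853}{25472} \approx -0.81866$)
$q = - \frac{8}{27}$ ($q = \frac{216}{\left(-9\right)^{3}} = \frac{216}{-729} = 216 \left(- \frac{1}{729}\right) = - \frac{8}{27} \approx -0.2963$)
$U - S{\left(-5 \right)} q = - \frac{20853}{25472} - \sqrt{2} \sqrt{-5} \left(- \frac{8}{27}\right) = - \frac{20853}{25472} - \sqrt{2} i \sqrt{5} \left(- \frac{8}{27}\right) = - \frac{20853}{25472} - i \sqrt{10} \left(- \frac{8}{27}\right) = - \frac{20853}{25472} - - \frac{8 i \sqrt{10}}{27} = - \frac{20853}{25472} + \frac{8 i \sqrt{10}}{27}$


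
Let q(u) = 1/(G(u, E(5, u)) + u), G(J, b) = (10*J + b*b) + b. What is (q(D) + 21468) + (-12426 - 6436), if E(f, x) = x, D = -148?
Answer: 52453569/20128 ≈ 2606.0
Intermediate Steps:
G(J, b) = b + b² + 10*J (G(J, b) = (10*J + b²) + b = (b² + 10*J) + b = b + b² + 10*J)
q(u) = 1/(u² + 12*u) (q(u) = 1/((u + u² + 10*u) + u) = 1/((u² + 11*u) + u) = 1/(u² + 12*u))
(q(D) + 21468) + (-12426 - 6436) = (1/((-148)*(12 - 148)) + 21468) + (-12426 - 6436) = (-1/148/(-136) + 21468) - 18862 = (-1/148*(-1/136) + 21468) - 18862 = (1/20128 + 21468) - 18862 = 432107905/20128 - 18862 = 52453569/20128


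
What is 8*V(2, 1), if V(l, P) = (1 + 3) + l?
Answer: 48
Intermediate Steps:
V(l, P) = 4 + l
8*V(2, 1) = 8*(4 + 2) = 8*6 = 48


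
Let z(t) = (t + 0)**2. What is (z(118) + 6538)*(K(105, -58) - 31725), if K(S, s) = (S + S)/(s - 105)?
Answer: -105816879870/163 ≈ -6.4918e+8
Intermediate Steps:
z(t) = t**2
K(S, s) = 2*S/(-105 + s) (K(S, s) = (2*S)/(-105 + s) = 2*S/(-105 + s))
(z(118) + 6538)*(K(105, -58) - 31725) = (118**2 + 6538)*(2*105/(-105 - 58) - 31725) = (13924 + 6538)*(2*105/(-163) - 31725) = 20462*(2*105*(-1/163) - 31725) = 20462*(-210/163 - 31725) = 20462*(-5171385/163) = -105816879870/163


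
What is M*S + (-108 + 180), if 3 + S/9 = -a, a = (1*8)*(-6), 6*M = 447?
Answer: 60489/2 ≈ 30245.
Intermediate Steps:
M = 149/2 (M = (⅙)*447 = 149/2 ≈ 74.500)
a = -48 (a = 8*(-6) = -48)
S = 405 (S = -27 + 9*(-1*(-48)) = -27 + 9*48 = -27 + 432 = 405)
M*S + (-108 + 180) = (149/2)*405 + (-108 + 180) = 60345/2 + 72 = 60489/2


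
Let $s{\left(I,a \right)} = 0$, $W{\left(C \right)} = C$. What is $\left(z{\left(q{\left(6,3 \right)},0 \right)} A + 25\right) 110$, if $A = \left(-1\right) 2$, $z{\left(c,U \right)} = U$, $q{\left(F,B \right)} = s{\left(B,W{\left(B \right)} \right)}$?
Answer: $2750$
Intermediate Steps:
$q{\left(F,B \right)} = 0$
$A = -2$
$\left(z{\left(q{\left(6,3 \right)},0 \right)} A + 25\right) 110 = \left(0 \left(-2\right) + 25\right) 110 = \left(0 + 25\right) 110 = 25 \cdot 110 = 2750$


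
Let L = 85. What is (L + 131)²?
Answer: 46656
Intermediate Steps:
(L + 131)² = (85 + 131)² = 216² = 46656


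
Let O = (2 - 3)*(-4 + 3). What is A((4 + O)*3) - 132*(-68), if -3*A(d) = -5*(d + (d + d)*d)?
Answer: 9751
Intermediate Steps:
O = 1 (O = -1*(-1) = 1)
A(d) = 5*d/3 + 10*d**2/3 (A(d) = -(-5)*(d + (d + d)*d)/3 = -(-5)*(d + (2*d)*d)/3 = -(-5)*(d + 2*d**2)/3 = -(-10*d**2 - 5*d)/3 = 5*d/3 + 10*d**2/3)
A((4 + O)*3) - 132*(-68) = 5*((4 + 1)*3)*(1 + 2*((4 + 1)*3))/3 - 132*(-68) = 5*(5*3)*(1 + 2*(5*3))/3 + 8976 = (5/3)*15*(1 + 2*15) + 8976 = (5/3)*15*(1 + 30) + 8976 = (5/3)*15*31 + 8976 = 775 + 8976 = 9751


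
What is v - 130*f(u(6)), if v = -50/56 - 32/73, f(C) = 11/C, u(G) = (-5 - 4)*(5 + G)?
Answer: 241231/18396 ≈ 13.113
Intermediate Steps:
u(G) = -45 - 9*G (u(G) = -9*(5 + G) = -45 - 9*G)
v = -2721/2044 (v = -50*1/56 - 32*1/73 = -25/28 - 32/73 = -2721/2044 ≈ -1.3312)
v - 130*f(u(6)) = -2721/2044 - 1430/(-45 - 9*6) = -2721/2044 - 1430/(-45 - 54) = -2721/2044 - 1430/(-99) = -2721/2044 - 1430*(-1)/99 = -2721/2044 - 130*(-1/9) = -2721/2044 + 130/9 = 241231/18396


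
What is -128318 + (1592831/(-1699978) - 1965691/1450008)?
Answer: -3227624214358811/25152874488 ≈ -1.2832e+5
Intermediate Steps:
-128318 + (1592831/(-1699978) - 1965691/1450008) = -128318 + (1592831*(-1/1699978) - 1965691*1/1450008) = -128318 + (-1592831/1699978 - 280813/207144) = -128318 - 57665807627/25152874488 = -3227624214358811/25152874488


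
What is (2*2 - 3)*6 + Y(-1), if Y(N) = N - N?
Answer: 6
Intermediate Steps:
Y(N) = 0
(2*2 - 3)*6 + Y(-1) = (2*2 - 3)*6 + 0 = (4 - 3)*6 + 0 = 1*6 + 0 = 6 + 0 = 6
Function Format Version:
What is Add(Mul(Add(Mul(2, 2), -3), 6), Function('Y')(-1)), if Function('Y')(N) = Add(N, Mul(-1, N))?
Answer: 6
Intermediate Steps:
Function('Y')(N) = 0
Add(Mul(Add(Mul(2, 2), -3), 6), Function('Y')(-1)) = Add(Mul(Add(Mul(2, 2), -3), 6), 0) = Add(Mul(Add(4, -3), 6), 0) = Add(Mul(1, 6), 0) = Add(6, 0) = 6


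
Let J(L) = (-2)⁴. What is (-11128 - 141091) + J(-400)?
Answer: -152203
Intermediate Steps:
J(L) = 16
(-11128 - 141091) + J(-400) = (-11128 - 141091) + 16 = -152219 + 16 = -152203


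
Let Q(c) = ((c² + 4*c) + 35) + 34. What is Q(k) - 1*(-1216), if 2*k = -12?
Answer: 1297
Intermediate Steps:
k = -6 (k = (½)*(-12) = -6)
Q(c) = 69 + c² + 4*c (Q(c) = (35 + c² + 4*c) + 34 = 69 + c² + 4*c)
Q(k) - 1*(-1216) = (69 + (-6)² + 4*(-6)) - 1*(-1216) = (69 + 36 - 24) + 1216 = 81 + 1216 = 1297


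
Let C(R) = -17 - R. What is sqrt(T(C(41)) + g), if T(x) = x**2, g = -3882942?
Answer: I*sqrt(3879578) ≈ 1969.7*I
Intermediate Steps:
sqrt(T(C(41)) + g) = sqrt((-17 - 1*41)**2 - 3882942) = sqrt((-17 - 41)**2 - 3882942) = sqrt((-58)**2 - 3882942) = sqrt(3364 - 3882942) = sqrt(-3879578) = I*sqrt(3879578)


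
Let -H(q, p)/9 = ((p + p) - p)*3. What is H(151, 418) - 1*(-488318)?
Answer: 477032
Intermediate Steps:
H(q, p) = -27*p (H(q, p) = -9*((p + p) - p)*3 = -9*(2*p - p)*3 = -9*p*3 = -27*p)
H(151, 418) - 1*(-488318) = -27*418 - 1*(-488318) = -11286 + 488318 = 477032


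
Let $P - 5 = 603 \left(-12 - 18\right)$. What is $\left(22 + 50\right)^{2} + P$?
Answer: $-12901$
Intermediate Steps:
$P = -18085$ ($P = 5 + 603 \left(-12 - 18\right) = 5 + 603 \left(-30\right) = 5 - 18090 = -18085$)
$\left(22 + 50\right)^{2} + P = \left(22 + 50\right)^{2} - 18085 = 72^{2} - 18085 = 5184 - 18085 = -12901$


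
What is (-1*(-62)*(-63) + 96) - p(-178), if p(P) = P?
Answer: -3632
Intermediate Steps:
(-1*(-62)*(-63) + 96) - p(-178) = (-1*(-62)*(-63) + 96) - 1*(-178) = (62*(-63) + 96) + 178 = (-3906 + 96) + 178 = -3810 + 178 = -3632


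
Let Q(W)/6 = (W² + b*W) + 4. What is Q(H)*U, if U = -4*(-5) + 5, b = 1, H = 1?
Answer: 900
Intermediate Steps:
Q(W) = 24 + 6*W + 6*W² (Q(W) = 6*((W² + 1*W) + 4) = 6*((W² + W) + 4) = 6*((W + W²) + 4) = 6*(4 + W + W²) = 24 + 6*W + 6*W²)
U = 25 (U = 20 + 5 = 25)
Q(H)*U = (24 + 6*1 + 6*1²)*25 = (24 + 6 + 6*1)*25 = (24 + 6 + 6)*25 = 36*25 = 900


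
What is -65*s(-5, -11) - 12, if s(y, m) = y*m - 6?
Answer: -3197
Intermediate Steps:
s(y, m) = -6 + m*y (s(y, m) = m*y - 6 = -6 + m*y)
-65*s(-5, -11) - 12 = -65*(-6 - 11*(-5)) - 12 = -65*(-6 + 55) - 12 = -65*49 - 12 = -3185 - 12 = -3197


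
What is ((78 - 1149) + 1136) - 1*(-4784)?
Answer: 4849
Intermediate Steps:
((78 - 1149) + 1136) - 1*(-4784) = (-1071 + 1136) + 4784 = 65 + 4784 = 4849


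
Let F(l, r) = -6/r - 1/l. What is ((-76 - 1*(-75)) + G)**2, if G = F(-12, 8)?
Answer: 25/9 ≈ 2.7778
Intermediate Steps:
F(l, r) = -1/l - 6/r
G = -2/3 (G = -1/(-12) - 6/8 = -1*(-1/12) - 6*1/8 = 1/12 - 3/4 = -2/3 ≈ -0.66667)
((-76 - 1*(-75)) + G)**2 = ((-76 - 1*(-75)) - 2/3)**2 = ((-76 + 75) - 2/3)**2 = (-1 - 2/3)**2 = (-5/3)**2 = 25/9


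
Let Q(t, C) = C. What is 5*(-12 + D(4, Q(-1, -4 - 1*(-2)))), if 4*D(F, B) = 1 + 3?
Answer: -55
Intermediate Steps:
D(F, B) = 1 (D(F, B) = (1 + 3)/4 = (¼)*4 = 1)
5*(-12 + D(4, Q(-1, -4 - 1*(-2)))) = 5*(-12 + 1) = 5*(-11) = -55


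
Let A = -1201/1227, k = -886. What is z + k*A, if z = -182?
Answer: 840772/1227 ≈ 685.23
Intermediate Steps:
A = -1201/1227 (A = -1201*1/1227 = -1201/1227 ≈ -0.97881)
z + k*A = -182 - 886*(-1201/1227) = -182 + 1064086/1227 = 840772/1227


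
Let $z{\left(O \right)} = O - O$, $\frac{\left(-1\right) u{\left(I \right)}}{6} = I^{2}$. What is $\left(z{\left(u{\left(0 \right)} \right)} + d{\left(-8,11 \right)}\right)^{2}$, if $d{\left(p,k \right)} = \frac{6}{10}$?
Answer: $\frac{9}{25} \approx 0.36$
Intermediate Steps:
$u{\left(I \right)} = - 6 I^{2}$
$d{\left(p,k \right)} = \frac{3}{5}$ ($d{\left(p,k \right)} = 6 \cdot \frac{1}{10} = \frac{3}{5}$)
$z{\left(O \right)} = 0$
$\left(z{\left(u{\left(0 \right)} \right)} + d{\left(-8,11 \right)}\right)^{2} = \left(0 + \frac{3}{5}\right)^{2} = \left(\frac{3}{5}\right)^{2} = \frac{9}{25}$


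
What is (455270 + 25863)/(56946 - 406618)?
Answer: -481133/349672 ≈ -1.3760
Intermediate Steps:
(455270 + 25863)/(56946 - 406618) = 481133/(-349672) = 481133*(-1/349672) = -481133/349672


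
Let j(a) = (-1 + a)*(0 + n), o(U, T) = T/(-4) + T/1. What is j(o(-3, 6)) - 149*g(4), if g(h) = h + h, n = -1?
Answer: -2391/2 ≈ -1195.5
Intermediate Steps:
o(U, T) = 3*T/4 (o(U, T) = T*(-1/4) + T*1 = -T/4 + T = 3*T/4)
g(h) = 2*h
j(a) = 1 - a (j(a) = (-1 + a)*(0 - 1) = (-1 + a)*(-1) = 1 - a)
j(o(-3, 6)) - 149*g(4) = (1 - 3*6/4) - 298*4 = (1 - 1*9/2) - 149*8 = (1 - 9/2) - 1192 = -7/2 - 1192 = -2391/2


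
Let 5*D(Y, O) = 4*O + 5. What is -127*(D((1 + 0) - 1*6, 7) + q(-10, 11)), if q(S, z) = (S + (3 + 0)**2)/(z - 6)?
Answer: -4064/5 ≈ -812.80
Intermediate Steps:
D(Y, O) = 1 + 4*O/5 (D(Y, O) = (4*O + 5)/5 = (5 + 4*O)/5 = 1 + 4*O/5)
q(S, z) = (9 + S)/(-6 + z) (q(S, z) = (S + 3**2)/(-6 + z) = (S + 9)/(-6 + z) = (9 + S)/(-6 + z))
-127*(D((1 + 0) - 1*6, 7) + q(-10, 11)) = -127*((1 + (4/5)*7) + (9 - 10)/(-6 + 11)) = -127*((1 + 28/5) - 1/5) = -127*(33/5 + (1/5)*(-1)) = -127*(33/5 - 1/5) = -127*32/5 = -4064/5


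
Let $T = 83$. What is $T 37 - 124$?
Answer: $2947$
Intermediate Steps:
$T 37 - 124 = 83 \cdot 37 - 124 = 3071 - 124 = 2947$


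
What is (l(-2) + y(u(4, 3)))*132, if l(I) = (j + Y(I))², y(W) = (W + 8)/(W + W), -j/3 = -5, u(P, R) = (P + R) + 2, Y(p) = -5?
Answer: 39974/3 ≈ 13325.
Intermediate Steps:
u(P, R) = 2 + P + R
j = 15 (j = -3*(-5) = 15)
y(W) = (8 + W)/(2*W) (y(W) = (8 + W)/((2*W)) = (8 + W)*(1/(2*W)) = (8 + W)/(2*W))
l(I) = 100 (l(I) = (15 - 5)² = 10² = 100)
(l(-2) + y(u(4, 3)))*132 = (100 + (8 + (2 + 4 + 3))/(2*(2 + 4 + 3)))*132 = (100 + (½)*(8 + 9)/9)*132 = (100 + (½)*(⅑)*17)*132 = (100 + 17/18)*132 = (1817/18)*132 = 39974/3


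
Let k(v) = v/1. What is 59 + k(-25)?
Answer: 34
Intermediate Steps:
k(v) = v (k(v) = v*1 = v)
59 + k(-25) = 59 - 25 = 34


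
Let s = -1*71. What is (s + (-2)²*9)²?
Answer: 1225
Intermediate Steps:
s = -71
(s + (-2)²*9)² = (-71 + (-2)²*9)² = (-71 + 4*9)² = (-71 + 36)² = (-35)² = 1225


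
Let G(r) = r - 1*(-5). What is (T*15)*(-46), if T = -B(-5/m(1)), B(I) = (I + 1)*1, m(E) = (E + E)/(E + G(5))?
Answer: -18285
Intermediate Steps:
G(r) = 5 + r (G(r) = r + 5 = 5 + r)
m(E) = 2*E/(10 + E) (m(E) = (E + E)/(E + (5 + 5)) = (2*E)/(E + 10) = (2*E)/(10 + E) = 2*E/(10 + E))
B(I) = 1 + I (B(I) = (1 + I)*1 = 1 + I)
T = 53/2 (T = -(1 - 5/(2*1/(10 + 1))) = -(1 - 5/(2*1/11)) = -(1 - 5/(2*1*(1/11))) = -(1 - 5/2/11) = -(1 - 5*11/2) = -(1 - 55/2) = -1*(-53/2) = 53/2 ≈ 26.500)
(T*15)*(-46) = ((53/2)*15)*(-46) = (795/2)*(-46) = -18285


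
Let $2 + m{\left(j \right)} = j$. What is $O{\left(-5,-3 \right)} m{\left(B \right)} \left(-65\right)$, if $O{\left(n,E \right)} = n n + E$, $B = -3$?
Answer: $7150$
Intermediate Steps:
$O{\left(n,E \right)} = E + n^{2}$ ($O{\left(n,E \right)} = n^{2} + E = E + n^{2}$)
$m{\left(j \right)} = -2 + j$
$O{\left(-5,-3 \right)} m{\left(B \right)} \left(-65\right) = \left(-3 + \left(-5\right)^{2}\right) \left(-2 - 3\right) \left(-65\right) = \left(-3 + 25\right) \left(-5\right) \left(-65\right) = 22 \left(-5\right) \left(-65\right) = \left(-110\right) \left(-65\right) = 7150$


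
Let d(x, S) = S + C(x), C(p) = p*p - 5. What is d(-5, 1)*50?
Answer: 1050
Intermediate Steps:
C(p) = -5 + p**2 (C(p) = p**2 - 5 = -5 + p**2)
d(x, S) = -5 + S + x**2 (d(x, S) = S + (-5 + x**2) = -5 + S + x**2)
d(-5, 1)*50 = (-5 + 1 + (-5)**2)*50 = (-5 + 1 + 25)*50 = 21*50 = 1050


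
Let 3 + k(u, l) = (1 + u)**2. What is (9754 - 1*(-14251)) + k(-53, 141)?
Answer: 26706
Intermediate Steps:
k(u, l) = -3 + (1 + u)**2
(9754 - 1*(-14251)) + k(-53, 141) = (9754 - 1*(-14251)) + (-3 + (1 - 53)**2) = (9754 + 14251) + (-3 + (-52)**2) = 24005 + (-3 + 2704) = 24005 + 2701 = 26706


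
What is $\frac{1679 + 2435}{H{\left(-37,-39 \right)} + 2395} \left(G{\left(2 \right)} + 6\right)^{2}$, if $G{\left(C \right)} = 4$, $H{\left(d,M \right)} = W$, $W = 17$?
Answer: $\frac{102850}{603} \approx 170.56$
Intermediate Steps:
$H{\left(d,M \right)} = 17$
$\frac{1679 + 2435}{H{\left(-37,-39 \right)} + 2395} \left(G{\left(2 \right)} + 6\right)^{2} = \frac{1679 + 2435}{17 + 2395} \left(4 + 6\right)^{2} = \frac{4114}{2412} \cdot 10^{2} = 4114 \cdot \frac{1}{2412} \cdot 100 = \frac{2057}{1206} \cdot 100 = \frac{102850}{603}$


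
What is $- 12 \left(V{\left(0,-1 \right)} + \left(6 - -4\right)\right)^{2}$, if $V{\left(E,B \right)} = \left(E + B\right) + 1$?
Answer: $-1200$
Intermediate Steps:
$V{\left(E,B \right)} = 1 + B + E$ ($V{\left(E,B \right)} = \left(B + E\right) + 1 = 1 + B + E$)
$- 12 \left(V{\left(0,-1 \right)} + \left(6 - -4\right)\right)^{2} = - 12 \left(\left(1 - 1 + 0\right) + \left(6 - -4\right)\right)^{2} = - 12 \left(0 + \left(6 + 4\right)\right)^{2} = - 12 \left(0 + 10\right)^{2} = - 12 \cdot 10^{2} = \left(-12\right) 100 = -1200$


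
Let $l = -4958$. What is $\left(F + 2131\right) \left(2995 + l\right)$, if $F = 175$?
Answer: $-4526678$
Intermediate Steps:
$\left(F + 2131\right) \left(2995 + l\right) = \left(175 + 2131\right) \left(2995 - 4958\right) = 2306 \left(-1963\right) = -4526678$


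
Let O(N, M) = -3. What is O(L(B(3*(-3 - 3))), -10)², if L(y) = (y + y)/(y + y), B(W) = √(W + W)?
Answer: 9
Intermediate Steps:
B(W) = √2*√W (B(W) = √(2*W) = √2*√W)
L(y) = 1 (L(y) = (2*y)/((2*y)) = (2*y)*(1/(2*y)) = 1)
O(L(B(3*(-3 - 3))), -10)² = (-3)² = 9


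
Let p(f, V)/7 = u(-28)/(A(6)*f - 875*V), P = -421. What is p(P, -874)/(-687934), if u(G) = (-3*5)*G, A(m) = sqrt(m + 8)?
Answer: -80298750/14368977727476203 - 44205*sqrt(14)/14368977727476203 ≈ -5.5999e-9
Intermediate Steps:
A(m) = sqrt(8 + m)
u(G) = -15*G
p(f, V) = 2940/(-875*V + f*sqrt(14)) (p(f, V) = 7*((-15*(-28))/(sqrt(8 + 6)*f - 875*V)) = 7*(420/(sqrt(14)*f - 875*V)) = 7*(420/(f*sqrt(14) - 875*V)) = 7*(420/(-875*V + f*sqrt(14))) = 2940/(-875*V + f*sqrt(14)))
p(P, -874)/(-687934) = (2940/(-875*(-874) - 421*sqrt(14)))/(-687934) = (2940/(764750 - 421*sqrt(14)))*(-1/687934) = -1470/(343967*(764750 - 421*sqrt(14)))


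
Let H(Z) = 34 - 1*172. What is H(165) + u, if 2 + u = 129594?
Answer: 129454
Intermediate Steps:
u = 129592 (u = -2 + 129594 = 129592)
H(Z) = -138 (H(Z) = 34 - 172 = -138)
H(165) + u = -138 + 129592 = 129454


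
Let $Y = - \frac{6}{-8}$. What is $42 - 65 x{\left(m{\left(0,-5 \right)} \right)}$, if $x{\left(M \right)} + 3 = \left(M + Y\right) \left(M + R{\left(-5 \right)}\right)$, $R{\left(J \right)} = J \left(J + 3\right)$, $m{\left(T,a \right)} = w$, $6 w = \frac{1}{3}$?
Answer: $- \frac{187609}{648} \approx -289.52$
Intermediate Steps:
$w = \frac{1}{18}$ ($w = \frac{1}{6 \cdot 3} = \frac{1}{6} \cdot \frac{1}{3} = \frac{1}{18} \approx 0.055556$)
$m{\left(T,a \right)} = \frac{1}{18}$
$R{\left(J \right)} = J \left(3 + J\right)$
$Y = \frac{3}{4}$ ($Y = \left(-6\right) \left(- \frac{1}{8}\right) = \frac{3}{4} \approx 0.75$)
$x{\left(M \right)} = -3 + \left(10 + M\right) \left(\frac{3}{4} + M\right)$ ($x{\left(M \right)} = -3 + \left(M + \frac{3}{4}\right) \left(M - 5 \left(3 - 5\right)\right) = -3 + \left(\frac{3}{4} + M\right) \left(M - -10\right) = -3 + \left(\frac{3}{4} + M\right) \left(M + 10\right) = -3 + \left(\frac{3}{4} + M\right) \left(10 + M\right) = -3 + \left(10 + M\right) \left(\frac{3}{4} + M\right)$)
$42 - 65 x{\left(m{\left(0,-5 \right)} \right)} = 42 - 65 \left(\frac{9}{2} + \left(\frac{1}{18}\right)^{2} + \frac{43}{4} \cdot \frac{1}{18}\right) = 42 - 65 \left(\frac{9}{2} + \frac{1}{324} + \frac{43}{72}\right) = 42 - \frac{214825}{648} = - \frac{187609}{648}$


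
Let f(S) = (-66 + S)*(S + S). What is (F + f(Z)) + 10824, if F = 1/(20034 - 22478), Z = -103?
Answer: 111539271/2444 ≈ 45638.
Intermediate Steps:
F = -1/2444 (F = 1/(-2444) = -1/2444 ≈ -0.00040917)
f(S) = 2*S*(-66 + S) (f(S) = (-66 + S)*(2*S) = 2*S*(-66 + S))
(F + f(Z)) + 10824 = (-1/2444 + 2*(-103)*(-66 - 103)) + 10824 = (-1/2444 + 2*(-103)*(-169)) + 10824 = (-1/2444 + 34814) + 10824 = 85085415/2444 + 10824 = 111539271/2444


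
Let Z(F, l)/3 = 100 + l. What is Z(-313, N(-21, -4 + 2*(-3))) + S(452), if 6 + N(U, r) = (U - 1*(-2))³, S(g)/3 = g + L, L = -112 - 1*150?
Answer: -19725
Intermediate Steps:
L = -262 (L = -112 - 150 = -262)
S(g) = -786 + 3*g (S(g) = 3*(g - 262) = 3*(-262 + g) = -786 + 3*g)
N(U, r) = -6 + (2 + U)³ (N(U, r) = -6 + (U - 1*(-2))³ = -6 + (U + 2)³ = -6 + (2 + U)³)
Z(F, l) = 300 + 3*l (Z(F, l) = 3*(100 + l) = 300 + 3*l)
Z(-313, N(-21, -4 + 2*(-3))) + S(452) = (300 + 3*(-6 + (2 - 21)³)) + (-786 + 3*452) = (300 + 3*(-6 + (-19)³)) + (-786 + 1356) = (300 + 3*(-6 - 6859)) + 570 = (300 + 3*(-6865)) + 570 = (300 - 20595) + 570 = -20295 + 570 = -19725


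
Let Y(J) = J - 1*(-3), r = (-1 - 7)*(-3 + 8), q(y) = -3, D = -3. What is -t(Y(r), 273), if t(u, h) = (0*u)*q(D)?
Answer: 0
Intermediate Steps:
r = -40 (r = -8*5 = -40)
Y(J) = 3 + J (Y(J) = J + 3 = 3 + J)
t(u, h) = 0 (t(u, h) = (0*u)*(-3) = 0*(-3) = 0)
-t(Y(r), 273) = -1*0 = 0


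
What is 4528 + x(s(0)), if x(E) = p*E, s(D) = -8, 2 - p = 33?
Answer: 4776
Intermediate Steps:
p = -31 (p = 2 - 1*33 = 2 - 33 = -31)
x(E) = -31*E
4528 + x(s(0)) = 4528 - 31*(-8) = 4528 + 248 = 4776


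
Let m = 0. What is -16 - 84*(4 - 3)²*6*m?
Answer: -16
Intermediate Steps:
-16 - 84*(4 - 3)²*6*m = -16 - 84*(4 - 3)²*6*0 = -16 - 84*1²*6*0 = -16 - 84*1*6*0 = -16 - 504*0 = -16 - 84*0 = -16 + 0 = -16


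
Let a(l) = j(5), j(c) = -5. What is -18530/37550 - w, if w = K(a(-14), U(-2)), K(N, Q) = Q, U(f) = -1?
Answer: 1902/3755 ≈ 0.50653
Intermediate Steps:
a(l) = -5
w = -1
-18530/37550 - w = -18530/37550 - 1*(-1) = -18530*1/37550 + 1 = -1853/3755 + 1 = 1902/3755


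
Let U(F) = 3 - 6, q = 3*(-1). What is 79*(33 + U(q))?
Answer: 2370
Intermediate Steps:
q = -3
U(F) = -3
79*(33 + U(q)) = 79*(33 - 3) = 79*30 = 2370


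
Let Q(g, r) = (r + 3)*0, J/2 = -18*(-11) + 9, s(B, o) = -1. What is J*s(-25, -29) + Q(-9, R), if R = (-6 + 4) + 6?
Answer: -414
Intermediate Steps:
R = 4 (R = -2 + 6 = 4)
J = 414 (J = 2*(-18*(-11) + 9) = 2*(198 + 9) = 2*207 = 414)
Q(g, r) = 0 (Q(g, r) = (3 + r)*0 = 0)
J*s(-25, -29) + Q(-9, R) = 414*(-1) + 0 = -414 + 0 = -414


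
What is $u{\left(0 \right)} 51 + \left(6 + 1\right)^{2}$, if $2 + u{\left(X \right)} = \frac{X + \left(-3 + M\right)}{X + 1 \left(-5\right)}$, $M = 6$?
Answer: $- \frac{418}{5} \approx -83.6$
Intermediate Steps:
$u{\left(X \right)} = -2 + \frac{3 + X}{-5 + X}$ ($u{\left(X \right)} = -2 + \frac{X + \left(-3 + 6\right)}{X + 1 \left(-5\right)} = -2 + \frac{X + 3}{X - 5} = -2 + \frac{3 + X}{-5 + X}$)
$u{\left(0 \right)} 51 + \left(6 + 1\right)^{2} = \frac{13 - 0}{-5 + 0} \cdot 51 + \left(6 + 1\right)^{2} = \frac{13 + 0}{-5} \cdot 51 + 7^{2} = \left(- \frac{1}{5}\right) 13 \cdot 51 + 49 = \left(- \frac{13}{5}\right) 51 + 49 = - \frac{663}{5} + 49 = - \frac{418}{5}$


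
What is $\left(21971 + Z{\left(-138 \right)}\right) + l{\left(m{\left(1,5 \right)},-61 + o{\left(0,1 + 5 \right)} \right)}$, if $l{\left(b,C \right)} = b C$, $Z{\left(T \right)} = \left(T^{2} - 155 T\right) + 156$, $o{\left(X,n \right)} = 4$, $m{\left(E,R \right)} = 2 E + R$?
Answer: $62162$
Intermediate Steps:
$m{\left(E,R \right)} = R + 2 E$
$Z{\left(T \right)} = 156 + T^{2} - 155 T$
$l{\left(b,C \right)} = C b$
$\left(21971 + Z{\left(-138 \right)}\right) + l{\left(m{\left(1,5 \right)},-61 + o{\left(0,1 + 5 \right)} \right)} = \left(21971 + \left(156 + \left(-138\right)^{2} - -21390\right)\right) + \left(-61 + 4\right) \left(5 + 2 \cdot 1\right) = \left(21971 + \left(156 + 19044 + 21390\right)\right) - 57 \left(5 + 2\right) = \left(21971 + 40590\right) - 399 = 62561 - 399 = 62162$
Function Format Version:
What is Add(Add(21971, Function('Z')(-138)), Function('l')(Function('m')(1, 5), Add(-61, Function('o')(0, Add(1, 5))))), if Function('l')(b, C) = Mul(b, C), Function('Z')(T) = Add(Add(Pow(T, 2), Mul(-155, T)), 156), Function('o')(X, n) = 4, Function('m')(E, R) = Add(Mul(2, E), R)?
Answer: 62162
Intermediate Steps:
Function('m')(E, R) = Add(R, Mul(2, E))
Function('Z')(T) = Add(156, Pow(T, 2), Mul(-155, T))
Function('l')(b, C) = Mul(C, b)
Add(Add(21971, Function('Z')(-138)), Function('l')(Function('m')(1, 5), Add(-61, Function('o')(0, Add(1, 5))))) = Add(Add(21971, Add(156, Pow(-138, 2), Mul(-155, -138))), Mul(Add(-61, 4), Add(5, Mul(2, 1)))) = Add(Add(21971, Add(156, 19044, 21390)), Mul(-57, Add(5, 2))) = Add(Add(21971, 40590), Mul(-57, 7)) = Add(62561, -399) = 62162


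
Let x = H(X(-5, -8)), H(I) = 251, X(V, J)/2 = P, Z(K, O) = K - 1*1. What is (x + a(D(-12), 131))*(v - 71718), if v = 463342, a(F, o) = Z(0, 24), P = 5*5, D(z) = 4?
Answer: 97906000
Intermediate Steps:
Z(K, O) = -1 + K (Z(K, O) = K - 1 = -1 + K)
P = 25
X(V, J) = 50 (X(V, J) = 2*25 = 50)
a(F, o) = -1 (a(F, o) = -1 + 0 = -1)
x = 251
(x + a(D(-12), 131))*(v - 71718) = (251 - 1)*(463342 - 71718) = 250*391624 = 97906000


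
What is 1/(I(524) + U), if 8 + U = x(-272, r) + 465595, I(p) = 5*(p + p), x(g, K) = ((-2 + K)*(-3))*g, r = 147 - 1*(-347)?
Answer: 1/872299 ≈ 1.1464e-6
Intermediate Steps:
r = 494 (r = 147 + 347 = 494)
x(g, K) = g*(6 - 3*K) (x(g, K) = (6 - 3*K)*g = g*(6 - 3*K))
I(p) = 10*p (I(p) = 5*(2*p) = 10*p)
U = 867059 (U = -8 + (3*(-272)*(2 - 1*494) + 465595) = -8 + (3*(-272)*(2 - 494) + 465595) = -8 + (3*(-272)*(-492) + 465595) = -8 + (401472 + 465595) = -8 + 867067 = 867059)
1/(I(524) + U) = 1/(10*524 + 867059) = 1/(5240 + 867059) = 1/872299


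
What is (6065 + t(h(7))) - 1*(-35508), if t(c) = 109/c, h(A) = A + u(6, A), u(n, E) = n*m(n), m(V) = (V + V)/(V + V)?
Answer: 540558/13 ≈ 41581.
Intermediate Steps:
m(V) = 1 (m(V) = (2*V)/((2*V)) = (2*V)*(1/(2*V)) = 1)
u(n, E) = n (u(n, E) = n*1 = n)
h(A) = 6 + A (h(A) = A + 6 = 6 + A)
(6065 + t(h(7))) - 1*(-35508) = (6065 + 109/(6 + 7)) - 1*(-35508) = (6065 + 109/13) + 35508 = 78954/13 + 35508 = 540558/13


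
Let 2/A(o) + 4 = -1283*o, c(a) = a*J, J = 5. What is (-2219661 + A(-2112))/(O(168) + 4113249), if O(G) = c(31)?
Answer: -3007298827205/5573028955784 ≈ -0.53962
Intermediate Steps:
c(a) = 5*a (c(a) = a*5 = 5*a)
O(G) = 155 (O(G) = 5*31 = 155)
A(o) = 2/(-4 - 1283*o)
(-2219661 + A(-2112))/(O(168) + 4113249) = (-2219661 - 2/(4 + 1283*(-2112)))/(155 + 4113249) = (-2219661 - 2/(4 - 2709696))/4113404 = (-2219661 - 2/(-2709692))*(1/4113404) = (-2219661 - 2*(-1/2709692))*(1/4113404) = (-2219661 + 1/1354846)*(1/4113404) = -3007298827205/1354846*1/4113404 = -3007298827205/5573028955784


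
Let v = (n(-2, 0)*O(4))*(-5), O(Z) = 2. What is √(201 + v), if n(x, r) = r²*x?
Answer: √201 ≈ 14.177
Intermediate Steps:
n(x, r) = x*r²
v = 0 (v = (-2*0²*2)*(-5) = (-2*0*2)*(-5) = (0*2)*(-5) = 0*(-5) = 0)
√(201 + v) = √(201 + 0) = √201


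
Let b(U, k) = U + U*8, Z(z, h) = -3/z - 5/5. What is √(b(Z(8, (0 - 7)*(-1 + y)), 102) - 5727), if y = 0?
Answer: I*√91830/4 ≈ 75.759*I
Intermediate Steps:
Z(z, h) = -1 - 3/z (Z(z, h) = -3/z - 5*⅕ = -3/z - 1 = -1 - 3/z)
b(U, k) = 9*U (b(U, k) = U + 8*U = 9*U)
√(b(Z(8, (0 - 7)*(-1 + y)), 102) - 5727) = √(9*((-3 - 1*8)/8) - 5727) = √(9*((-3 - 8)/8) - 5727) = √(9*((⅛)*(-11)) - 5727) = √(9*(-11/8) - 5727) = √(-99/8 - 5727) = √(-45915/8) = I*√91830/4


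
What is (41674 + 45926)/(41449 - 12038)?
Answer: 87600/29411 ≈ 2.9785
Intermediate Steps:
(41674 + 45926)/(41449 - 12038) = 87600/29411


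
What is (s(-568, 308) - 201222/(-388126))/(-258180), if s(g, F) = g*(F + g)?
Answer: -28659324451/50103185340 ≈ -0.57201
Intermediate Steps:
(s(-568, 308) - 201222/(-388126))/(-258180) = (-568*(308 - 568) - 201222/(-388126))/(-258180) = (-568*(-260) - 201222*(-1/388126))*(-1/258180) = (147680 + 100611/194063)*(-1/258180) = (28659324451/194063)*(-1/258180) = -28659324451/50103185340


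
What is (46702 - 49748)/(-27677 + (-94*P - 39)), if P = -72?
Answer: 1523/10474 ≈ 0.14541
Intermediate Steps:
(46702 - 49748)/(-27677 + (-94*P - 39)) = (46702 - 49748)/(-27677 + (-94*(-72) - 39)) = -3046/(-27677 + (6768 - 39)) = -3046/(-27677 + 6729) = -3046/(-20948) = -3046*(-1/20948) = 1523/10474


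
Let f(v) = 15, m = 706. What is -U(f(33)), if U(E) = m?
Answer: -706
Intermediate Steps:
U(E) = 706
-U(f(33)) = -1*706 = -706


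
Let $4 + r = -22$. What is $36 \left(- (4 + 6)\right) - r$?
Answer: $-334$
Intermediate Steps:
$r = -26$ ($r = -4 - 22 = -26$)
$36 \left(- (4 + 6)\right) - r = 36 \left(- (4 + 6)\right) - -26 = 36 \left(\left(-1\right) 10\right) + 26 = 36 \left(-10\right) + 26 = -360 + 26 = -334$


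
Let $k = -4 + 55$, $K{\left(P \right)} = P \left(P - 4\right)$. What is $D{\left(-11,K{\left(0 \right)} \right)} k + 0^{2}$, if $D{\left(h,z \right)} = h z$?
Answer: $0$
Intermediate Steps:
$K{\left(P \right)} = P \left(-4 + P\right)$
$k = 51$
$D{\left(-11,K{\left(0 \right)} \right)} k + 0^{2} = - 11 \cdot 0 \left(-4 + 0\right) 51 + 0^{2} = - 11 \cdot 0 \left(-4\right) 51 + 0 = \left(-11\right) 0 \cdot 51 + 0 = 0 \cdot 51 + 0 = 0 + 0 = 0$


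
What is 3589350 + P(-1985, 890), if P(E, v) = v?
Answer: 3590240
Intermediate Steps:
3589350 + P(-1985, 890) = 3589350 + 890 = 3590240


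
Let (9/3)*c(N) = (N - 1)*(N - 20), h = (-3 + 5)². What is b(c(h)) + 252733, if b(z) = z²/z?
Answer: 252717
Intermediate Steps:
h = 4 (h = 2² = 4)
c(N) = (-1 + N)*(-20 + N)/3 (c(N) = ((N - 1)*(N - 20))/3 = ((-1 + N)*(-20 + N))/3 = (-1 + N)*(-20 + N)/3)
b(z) = z
b(c(h)) + 252733 = (20/3 - 7*4 + (⅓)*4²) + 252733 = (20/3 - 28 + (⅓)*16) + 252733 = (20/3 - 28 + 16/3) + 252733 = -16 + 252733 = 252717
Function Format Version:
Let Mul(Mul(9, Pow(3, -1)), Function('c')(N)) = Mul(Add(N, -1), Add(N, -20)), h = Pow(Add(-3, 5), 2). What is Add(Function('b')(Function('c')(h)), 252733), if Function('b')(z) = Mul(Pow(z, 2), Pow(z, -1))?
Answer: 252717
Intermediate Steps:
h = 4 (h = Pow(2, 2) = 4)
Function('c')(N) = Mul(Rational(1, 3), Add(-1, N), Add(-20, N)) (Function('c')(N) = Mul(Rational(1, 3), Mul(Add(N, -1), Add(N, -20))) = Mul(Rational(1, 3), Mul(Add(-1, N), Add(-20, N))) = Mul(Rational(1, 3), Add(-1, N), Add(-20, N)))
Function('b')(z) = z
Add(Function('b')(Function('c')(h)), 252733) = Add(Add(Rational(20, 3), Mul(-7, 4), Mul(Rational(1, 3), Pow(4, 2))), 252733) = Add(Add(Rational(20, 3), -28, Mul(Rational(1, 3), 16)), 252733) = Add(Add(Rational(20, 3), -28, Rational(16, 3)), 252733) = Add(-16, 252733) = 252717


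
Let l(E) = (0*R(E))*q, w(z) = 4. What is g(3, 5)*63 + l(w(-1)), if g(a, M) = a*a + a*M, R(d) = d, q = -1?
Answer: 1512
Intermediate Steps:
g(a, M) = a² + M*a
l(E) = 0 (l(E) = (0*E)*(-1) = 0*(-1) = 0)
g(3, 5)*63 + l(w(-1)) = (3*(5 + 3))*63 + 0 = (3*8)*63 + 0 = 24*63 + 0 = 1512 + 0 = 1512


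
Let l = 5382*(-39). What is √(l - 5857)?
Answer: I*√215755 ≈ 464.49*I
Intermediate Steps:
l = -209898
√(l - 5857) = √(-209898 - 5857) = √(-215755) = I*√215755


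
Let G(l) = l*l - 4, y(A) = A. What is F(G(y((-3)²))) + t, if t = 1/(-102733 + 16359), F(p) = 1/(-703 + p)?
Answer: -21750/13517531 ≈ -0.0016090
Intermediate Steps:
G(l) = -4 + l² (G(l) = l² - 4 = -4 + l²)
t = -1/86374 (t = 1/(-86374) = -1/86374 ≈ -1.1578e-5)
F(G(y((-3)²))) + t = 1/(-703 + (-4 + ((-3)²)²)) - 1/86374 = 1/(-703 + (-4 + 9²)) - 1/86374 = 1/(-703 + (-4 + 81)) - 1/86374 = 1/(-703 + 77) - 1/86374 = 1/(-626) - 1/86374 = -1/626 - 1/86374 = -21750/13517531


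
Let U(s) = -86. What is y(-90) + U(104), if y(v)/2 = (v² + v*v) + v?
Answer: 32134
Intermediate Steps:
y(v) = 2*v + 4*v² (y(v) = 2*((v² + v*v) + v) = 2*((v² + v²) + v) = 2*(2*v² + v) = 2*(v + 2*v²) = 2*v + 4*v²)
y(-90) + U(104) = 2*(-90)*(1 + 2*(-90)) - 86 = 2*(-90)*(1 - 180) - 86 = 2*(-90)*(-179) - 86 = 32220 - 86 = 32134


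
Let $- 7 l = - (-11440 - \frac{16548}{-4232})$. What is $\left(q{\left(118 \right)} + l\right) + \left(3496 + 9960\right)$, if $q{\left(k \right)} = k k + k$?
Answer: $\frac{191550805}{7406} \approx 25864.0$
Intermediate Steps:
$l = - \frac{12099383}{7406}$ ($l = - \frac{\left(-1\right) \left(-11440 - \frac{16548}{-4232}\right)}{7} = - \frac{\left(-1\right) \left(-11440 - 16548 \left(- \frac{1}{4232}\right)\right)}{7} = - \frac{\left(-1\right) \left(-11440 - - \frac{4137}{1058}\right)}{7} = - \frac{\left(-1\right) \left(-11440 + \frac{4137}{1058}\right)}{7} = - \frac{\left(-1\right) \left(- \frac{12099383}{1058}\right)}{7} = \left(- \frac{1}{7}\right) \frac{12099383}{1058} = - \frac{12099383}{7406} \approx -1633.7$)
$q{\left(k \right)} = k + k^{2}$ ($q{\left(k \right)} = k^{2} + k = k + k^{2}$)
$\left(q{\left(118 \right)} + l\right) + \left(3496 + 9960\right) = \left(118 \left(1 + 118\right) - \frac{12099383}{7406}\right) + \left(3496 + 9960\right) = \left(118 \cdot 119 - \frac{12099383}{7406}\right) + 13456 = \left(14042 - \frac{12099383}{7406}\right) + 13456 = \frac{91895669}{7406} + 13456 = \frac{191550805}{7406}$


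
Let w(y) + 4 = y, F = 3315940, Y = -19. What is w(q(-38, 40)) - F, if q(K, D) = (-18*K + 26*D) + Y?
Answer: -3314239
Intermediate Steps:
q(K, D) = -19 - 18*K + 26*D (q(K, D) = (-18*K + 26*D) - 19 = -19 - 18*K + 26*D)
w(y) = -4 + y
w(q(-38, 40)) - F = (-4 + (-19 - 18*(-38) + 26*40)) - 1*3315940 = (-4 + (-19 + 684 + 1040)) - 3315940 = (-4 + 1705) - 3315940 = 1701 - 3315940 = -3314239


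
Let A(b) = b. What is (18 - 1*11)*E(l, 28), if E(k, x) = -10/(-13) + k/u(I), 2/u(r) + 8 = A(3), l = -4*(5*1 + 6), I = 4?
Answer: 10080/13 ≈ 775.38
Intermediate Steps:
l = -44 (l = -4*(5 + 6) = -4*11 = -44)
u(r) = -2/5 (u(r) = 2/(-8 + 3) = 2/(-5) = 2*(-1/5) = -2/5)
E(k, x) = 10/13 - 5*k/2 (E(k, x) = -10/(-13) + k/(-2/5) = -10*(-1/13) + k*(-5/2) = 10/13 - 5*k/2)
(18 - 1*11)*E(l, 28) = (18 - 1*11)*(10/13 - 5/2*(-44)) = (18 - 11)*(10/13 + 110) = 7*(1440/13) = 10080/13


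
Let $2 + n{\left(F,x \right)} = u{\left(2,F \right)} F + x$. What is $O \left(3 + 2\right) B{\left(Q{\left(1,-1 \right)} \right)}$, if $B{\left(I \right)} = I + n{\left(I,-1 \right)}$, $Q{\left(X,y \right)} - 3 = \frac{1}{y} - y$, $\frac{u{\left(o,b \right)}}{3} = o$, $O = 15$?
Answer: $1350$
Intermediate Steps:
$u{\left(o,b \right)} = 3 o$
$n{\left(F,x \right)} = -2 + x + 6 F$ ($n{\left(F,x \right)} = -2 + \left(3 \cdot 2 F + x\right) = -2 + \left(6 F + x\right) = -2 + \left(x + 6 F\right) = -2 + x + 6 F$)
$Q{\left(X,y \right)} = 3 + \frac{1}{y} - y$ ($Q{\left(X,y \right)} = 3 - \left(y - \frac{1}{y}\right) = 3 + \frac{1}{y} - y$)
$B{\left(I \right)} = -3 + 7 I$ ($B{\left(I \right)} = I - \left(3 - 6 I\right) = I + \left(-3 + 6 I\right) = -3 + 7 I$)
$O \left(3 + 2\right) B{\left(Q{\left(1,-1 \right)} \right)} = 15 \left(3 + 2\right) \left(-3 + 7 \left(3 + \frac{1}{-1} - -1\right)\right) = 15 \cdot 5 \left(-3 + 7 \left(3 - 1 + 1\right)\right) = 75 \left(-3 + 7 \cdot 3\right) = 75 \left(-3 + 21\right) = 75 \cdot 18 = 1350$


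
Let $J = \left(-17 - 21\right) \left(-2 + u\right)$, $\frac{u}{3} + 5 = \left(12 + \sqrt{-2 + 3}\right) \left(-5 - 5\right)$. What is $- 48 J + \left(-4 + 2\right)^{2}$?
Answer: $-742364$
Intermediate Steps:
$u = -405$ ($u = -15 + 3 \left(12 + \sqrt{-2 + 3}\right) \left(-5 - 5\right) = -15 + 3 \left(12 + \sqrt{1}\right) \left(-10\right) = -15 + 3 \left(12 + 1\right) \left(-10\right) = -15 + 3 \cdot 13 \left(-10\right) = -15 + 3 \left(-130\right) = -15 - 390 = -405$)
$J = 15466$ ($J = \left(-17 - 21\right) \left(-2 - 405\right) = \left(-38\right) \left(-407\right) = 15466$)
$- 48 J + \left(-4 + 2\right)^{2} = \left(-48\right) 15466 + \left(-4 + 2\right)^{2} = -742368 + \left(-2\right)^{2} = -742368 + 4 = -742364$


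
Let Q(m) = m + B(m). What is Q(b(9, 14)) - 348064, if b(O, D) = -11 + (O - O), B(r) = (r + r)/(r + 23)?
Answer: -2088461/6 ≈ -3.4808e+5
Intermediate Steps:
B(r) = 2*r/(23 + r) (B(r) = (2*r)/(23 + r) = 2*r/(23 + r))
b(O, D) = -11 (b(O, D) = -11 + 0 = -11)
Q(m) = m + 2*m/(23 + m)
Q(b(9, 14)) - 348064 = -11*(25 - 11)/(23 - 11) - 348064 = -11*14/12 - 348064 = -11*1/12*14 - 348064 = -77/6 - 348064 = -2088461/6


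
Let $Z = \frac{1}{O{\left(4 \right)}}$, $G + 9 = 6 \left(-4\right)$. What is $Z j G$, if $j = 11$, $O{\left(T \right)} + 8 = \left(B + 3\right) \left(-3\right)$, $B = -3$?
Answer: $\frac{363}{8} \approx 45.375$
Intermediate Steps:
$O{\left(T \right)} = -8$ ($O{\left(T \right)} = -8 + \left(-3 + 3\right) \left(-3\right) = -8 + 0 \left(-3\right) = -8 + 0 = -8$)
$G = -33$ ($G = -9 + 6 \left(-4\right) = -9 - 24 = -33$)
$Z = - \frac{1}{8}$ ($Z = \frac{1}{-8} = - \frac{1}{8} \approx -0.125$)
$Z j G = \left(- \frac{1}{8}\right) 11 \left(-33\right) = \left(- \frac{11}{8}\right) \left(-33\right) = \frac{363}{8}$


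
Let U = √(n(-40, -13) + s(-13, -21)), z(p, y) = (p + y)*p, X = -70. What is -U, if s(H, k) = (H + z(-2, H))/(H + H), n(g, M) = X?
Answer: -I*√47762/26 ≈ -8.4056*I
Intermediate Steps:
n(g, M) = -70
z(p, y) = p*(p + y)
s(H, k) = (4 - H)/(2*H) (s(H, k) = (H - 2*(-2 + H))/(H + H) = (H + (4 - 2*H))/((2*H)) = (4 - H)*(1/(2*H)) = (4 - H)/(2*H))
U = I*√47762/26 (U = √(-70 + (½)*(4 - 1*(-13))/(-13)) = √(-70 + (½)*(-1/13)*(4 + 13)) = √(-70 + (½)*(-1/13)*17) = √(-70 - 17/26) = √(-1837/26) = I*√47762/26 ≈ 8.4056*I)
-U = -I*√47762/26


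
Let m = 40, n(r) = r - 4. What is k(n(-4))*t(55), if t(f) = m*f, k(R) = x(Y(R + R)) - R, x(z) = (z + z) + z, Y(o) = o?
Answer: -88000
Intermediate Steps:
n(r) = -4 + r
x(z) = 3*z (x(z) = 2*z + z = 3*z)
k(R) = 5*R (k(R) = 3*(R + R) - R = 3*(2*R) - R = 6*R - R = 5*R)
t(f) = 40*f
k(n(-4))*t(55) = (5*(-4 - 4))*(40*55) = (5*(-8))*2200 = -40*2200 = -88000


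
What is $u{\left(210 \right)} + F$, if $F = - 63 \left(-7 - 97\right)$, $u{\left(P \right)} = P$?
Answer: $6762$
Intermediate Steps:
$F = 6552$ ($F = \left(-63\right) \left(-104\right) = 6552$)
$u{\left(210 \right)} + F = 210 + 6552 = 6762$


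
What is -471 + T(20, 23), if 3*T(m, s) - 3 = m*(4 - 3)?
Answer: -1390/3 ≈ -463.33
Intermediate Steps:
T(m, s) = 1 + m/3 (T(m, s) = 1 + (m*(4 - 3))/3 = 1 + (m*1)/3 = 1 + m/3)
-471 + T(20, 23) = -471 + (1 + (1/3)*20) = -471 + (1 + 20/3) = -471 + 23/3 = -1390/3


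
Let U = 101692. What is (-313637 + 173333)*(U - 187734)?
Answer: 12072036768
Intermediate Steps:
(-313637 + 173333)*(U - 187734) = (-313637 + 173333)*(101692 - 187734) = -140304*(-86042) = 12072036768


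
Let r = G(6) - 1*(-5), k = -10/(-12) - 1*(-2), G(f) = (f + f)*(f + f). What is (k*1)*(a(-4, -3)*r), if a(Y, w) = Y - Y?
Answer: 0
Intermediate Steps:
a(Y, w) = 0
G(f) = 4*f² (G(f) = (2*f)*(2*f) = 4*f²)
k = 17/6 (k = -10*(-1/12) + 2 = ⅚ + 2 = 17/6 ≈ 2.8333)
r = 149 (r = 4*6² - 1*(-5) = 4*36 + 5 = 144 + 5 = 149)
(k*1)*(a(-4, -3)*r) = ((17/6)*1)*(0*149) = (17/6)*0 = 0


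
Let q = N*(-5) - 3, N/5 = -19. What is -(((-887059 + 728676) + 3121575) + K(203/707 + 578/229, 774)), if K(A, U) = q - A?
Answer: -68546519637/23129 ≈ -2.9637e+6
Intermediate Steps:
N = -95 (N = 5*(-19) = -95)
q = 472 (q = -95*(-5) - 3 = 475 - 3 = 472)
K(A, U) = 472 - A
-(((-887059 + 728676) + 3121575) + K(203/707 + 578/229, 774)) = -(((-887059 + 728676) + 3121575) + (472 - (203/707 + 578/229))) = -((-158383 + 3121575) + (472 - (203*(1/707) + 578*(1/229)))) = -(2963192 + (472 - (29/101 + 578/229))) = -(2963192 + (472 - 1*65019/23129)) = -(2963192 + (472 - 65019/23129)) = -(2963192 + 10851869/23129) = -1*68546519637/23129 = -68546519637/23129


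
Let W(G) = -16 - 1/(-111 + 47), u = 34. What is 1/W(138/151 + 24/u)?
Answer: -64/1023 ≈ -0.062561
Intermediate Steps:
W(G) = -1023/64 (W(G) = -16 - 1/(-64) = -16 - 1*(-1/64) = -16 + 1/64 = -1023/64)
1/W(138/151 + 24/u) = 1/(-1023/64) = -64/1023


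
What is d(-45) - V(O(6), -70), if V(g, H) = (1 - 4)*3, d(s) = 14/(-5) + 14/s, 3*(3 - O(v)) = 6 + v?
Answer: 53/9 ≈ 5.8889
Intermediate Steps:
O(v) = 1 - v/3 (O(v) = 3 - (6 + v)/3 = 3 + (-2 - v/3) = 1 - v/3)
d(s) = -14/5 + 14/s (d(s) = 14*(-1/5) + 14/s = -14/5 + 14/s)
V(g, H) = -9 (V(g, H) = -3*3 = -9)
d(-45) - V(O(6), -70) = (-14/5 + 14/(-45)) - 1*(-9) = (-14/5 + 14*(-1/45)) + 9 = (-14/5 - 14/45) + 9 = -28/9 + 9 = 53/9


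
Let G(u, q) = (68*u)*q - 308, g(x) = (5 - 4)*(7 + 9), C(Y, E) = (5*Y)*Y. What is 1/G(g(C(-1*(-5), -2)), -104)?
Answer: -1/113460 ≈ -8.8137e-6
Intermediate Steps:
C(Y, E) = 5*Y²
g(x) = 16 (g(x) = 1*16 = 16)
G(u, q) = -308 + 68*q*u (G(u, q) = 68*q*u - 308 = -308 + 68*q*u)
1/G(g(C(-1*(-5), -2)), -104) = 1/(-308 + 68*(-104)*16) = 1/(-308 - 113152) = 1/(-113460) = -1/113460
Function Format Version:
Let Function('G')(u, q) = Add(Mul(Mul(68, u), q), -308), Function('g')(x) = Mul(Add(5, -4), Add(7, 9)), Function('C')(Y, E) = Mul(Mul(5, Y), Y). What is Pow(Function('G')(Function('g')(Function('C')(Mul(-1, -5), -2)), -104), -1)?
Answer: Rational(-1, 113460) ≈ -8.8137e-6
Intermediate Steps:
Function('C')(Y, E) = Mul(5, Pow(Y, 2))
Function('g')(x) = 16 (Function('g')(x) = Mul(1, 16) = 16)
Function('G')(u, q) = Add(-308, Mul(68, q, u)) (Function('G')(u, q) = Add(Mul(68, q, u), -308) = Add(-308, Mul(68, q, u)))
Pow(Function('G')(Function('g')(Function('C')(Mul(-1, -5), -2)), -104), -1) = Pow(Add(-308, Mul(68, -104, 16)), -1) = Pow(Add(-308, -113152), -1) = Pow(-113460, -1) = Rational(-1, 113460)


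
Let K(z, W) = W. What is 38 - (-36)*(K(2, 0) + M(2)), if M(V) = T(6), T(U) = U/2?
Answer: 146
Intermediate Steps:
T(U) = U/2 (T(U) = U*(½) = U/2)
M(V) = 3 (M(V) = (½)*6 = 3)
38 - (-36)*(K(2, 0) + M(2)) = 38 - (-36)*(0 + 3) = 38 - (-36)*3 = 38 - 9*(-12) = 38 + 108 = 146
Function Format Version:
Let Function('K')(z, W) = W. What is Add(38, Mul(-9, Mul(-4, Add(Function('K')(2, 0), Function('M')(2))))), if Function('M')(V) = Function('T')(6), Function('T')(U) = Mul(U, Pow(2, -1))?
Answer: 146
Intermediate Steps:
Function('T')(U) = Mul(Rational(1, 2), U) (Function('T')(U) = Mul(U, Rational(1, 2)) = Mul(Rational(1, 2), U))
Function('M')(V) = 3 (Function('M')(V) = Mul(Rational(1, 2), 6) = 3)
Add(38, Mul(-9, Mul(-4, Add(Function('K')(2, 0), Function('M')(2))))) = Add(38, Mul(-9, Mul(-4, Add(0, 3)))) = Add(38, Mul(-9, Mul(-4, 3))) = Add(38, Mul(-9, -12)) = Add(38, 108) = 146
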